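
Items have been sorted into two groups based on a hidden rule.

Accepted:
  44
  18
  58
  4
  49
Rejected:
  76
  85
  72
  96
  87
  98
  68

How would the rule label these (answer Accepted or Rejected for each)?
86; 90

Rejected, Rejected

The simplest hypothesis consistent with all the labels is: at most 58.
86 → 86 > 58 → Rejected. 90 → 90 > 58 → Rejected.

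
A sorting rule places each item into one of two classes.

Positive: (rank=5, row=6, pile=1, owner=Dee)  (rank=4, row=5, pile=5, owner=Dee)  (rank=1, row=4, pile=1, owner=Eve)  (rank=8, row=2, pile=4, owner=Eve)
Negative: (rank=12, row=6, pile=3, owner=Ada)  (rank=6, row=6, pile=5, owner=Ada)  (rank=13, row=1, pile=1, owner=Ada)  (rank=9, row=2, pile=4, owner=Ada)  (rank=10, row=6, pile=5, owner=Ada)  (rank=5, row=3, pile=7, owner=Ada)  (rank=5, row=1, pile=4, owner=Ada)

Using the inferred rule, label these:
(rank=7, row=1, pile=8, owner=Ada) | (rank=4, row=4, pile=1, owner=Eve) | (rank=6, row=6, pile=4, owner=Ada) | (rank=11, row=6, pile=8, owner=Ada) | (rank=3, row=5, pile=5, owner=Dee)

Negative, Positive, Negative, Negative, Positive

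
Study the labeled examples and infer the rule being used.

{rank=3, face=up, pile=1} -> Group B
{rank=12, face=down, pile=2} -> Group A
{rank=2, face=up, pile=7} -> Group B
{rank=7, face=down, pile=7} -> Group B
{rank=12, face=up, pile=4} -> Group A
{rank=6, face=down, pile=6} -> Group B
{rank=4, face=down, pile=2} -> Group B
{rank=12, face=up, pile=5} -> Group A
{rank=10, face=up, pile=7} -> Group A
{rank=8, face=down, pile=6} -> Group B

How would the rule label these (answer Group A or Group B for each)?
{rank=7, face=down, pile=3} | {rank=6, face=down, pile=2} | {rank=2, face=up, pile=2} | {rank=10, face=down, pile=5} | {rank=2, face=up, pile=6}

One predicate separates the groups cleanly: rank ≥ 10.
{rank=7, face=down, pile=3} → rank = 7 → Group B.
{rank=6, face=down, pile=2} → rank = 6 → Group B.
{rank=2, face=up, pile=2} → rank = 2 → Group B.
{rank=10, face=down, pile=5} → rank = 10 → Group A.
{rank=2, face=up, pile=6} → rank = 2 → Group B.

Group B, Group B, Group B, Group A, Group B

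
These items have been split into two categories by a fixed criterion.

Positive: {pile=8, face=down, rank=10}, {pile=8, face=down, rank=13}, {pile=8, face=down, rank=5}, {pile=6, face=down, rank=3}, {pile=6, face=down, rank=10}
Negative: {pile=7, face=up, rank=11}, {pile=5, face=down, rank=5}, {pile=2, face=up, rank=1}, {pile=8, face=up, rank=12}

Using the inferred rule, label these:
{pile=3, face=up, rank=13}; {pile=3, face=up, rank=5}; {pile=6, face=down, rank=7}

The common property of the 'Positive' items is: face is down AND pile ≥ 6. No 'Negative' item has it.
{pile=3, face=up, rank=13} — face is up, pile = 3, hence Negative. {pile=3, face=up, rank=5} — face is up, pile = 3, hence Negative. {pile=6, face=down, rank=7} — face is down, pile = 6, hence Positive.

Negative, Negative, Positive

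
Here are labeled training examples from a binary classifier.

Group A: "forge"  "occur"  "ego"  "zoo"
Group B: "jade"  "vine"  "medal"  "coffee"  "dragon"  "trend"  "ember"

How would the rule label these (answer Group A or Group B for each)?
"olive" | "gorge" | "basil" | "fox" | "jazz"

A rule that fits every label: odd length AND contains 'o' — true of each 'Group A' example, false of each 'Group B' one.
"olive" — length 5, has 'o', hence Group A.
"gorge" — length 5, has 'o', hence Group A.
"basil" — length 5, no 'o', hence Group B.
"fox" — length 3, has 'o', hence Group A.
"jazz" — length 4, no 'o', hence Group B.

Group A, Group A, Group B, Group A, Group B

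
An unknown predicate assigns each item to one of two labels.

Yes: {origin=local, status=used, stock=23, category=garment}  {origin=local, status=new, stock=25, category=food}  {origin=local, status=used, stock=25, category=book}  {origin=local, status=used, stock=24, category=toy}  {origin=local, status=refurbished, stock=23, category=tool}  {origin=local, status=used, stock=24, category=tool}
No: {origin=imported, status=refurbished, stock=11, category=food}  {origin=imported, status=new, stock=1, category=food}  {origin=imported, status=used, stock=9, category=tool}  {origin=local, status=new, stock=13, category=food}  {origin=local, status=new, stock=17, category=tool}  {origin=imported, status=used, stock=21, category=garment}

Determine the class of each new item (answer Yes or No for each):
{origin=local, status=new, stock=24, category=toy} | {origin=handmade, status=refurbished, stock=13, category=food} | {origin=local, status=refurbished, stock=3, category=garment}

Yes, No, No

Every 'Yes' example satisfies: stock ≥ 23. None of the 'No' examples do.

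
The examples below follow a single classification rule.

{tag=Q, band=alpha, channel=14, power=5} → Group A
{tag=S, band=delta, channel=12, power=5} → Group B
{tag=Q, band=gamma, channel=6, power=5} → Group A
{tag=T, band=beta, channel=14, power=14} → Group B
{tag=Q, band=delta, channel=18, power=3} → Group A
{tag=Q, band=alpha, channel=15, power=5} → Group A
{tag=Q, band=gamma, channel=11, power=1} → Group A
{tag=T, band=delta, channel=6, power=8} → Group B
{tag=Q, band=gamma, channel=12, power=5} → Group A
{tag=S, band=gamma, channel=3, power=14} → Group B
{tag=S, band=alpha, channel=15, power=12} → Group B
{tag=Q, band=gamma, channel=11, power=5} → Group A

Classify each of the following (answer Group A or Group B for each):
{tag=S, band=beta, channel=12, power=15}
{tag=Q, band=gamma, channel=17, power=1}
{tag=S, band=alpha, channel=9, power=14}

Group B, Group A, Group B

Comparing the two groups points to one rule — tag is Q.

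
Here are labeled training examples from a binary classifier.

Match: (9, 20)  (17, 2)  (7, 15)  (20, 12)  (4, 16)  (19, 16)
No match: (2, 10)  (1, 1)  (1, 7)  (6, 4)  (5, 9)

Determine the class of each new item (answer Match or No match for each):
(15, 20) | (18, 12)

Match, Match

The simplest hypothesis consistent with all the labels is: sum ≥ 19.
(15, 20) — 15+20 = 35, hence Match.
(18, 12) — 18+12 = 30, hence Match.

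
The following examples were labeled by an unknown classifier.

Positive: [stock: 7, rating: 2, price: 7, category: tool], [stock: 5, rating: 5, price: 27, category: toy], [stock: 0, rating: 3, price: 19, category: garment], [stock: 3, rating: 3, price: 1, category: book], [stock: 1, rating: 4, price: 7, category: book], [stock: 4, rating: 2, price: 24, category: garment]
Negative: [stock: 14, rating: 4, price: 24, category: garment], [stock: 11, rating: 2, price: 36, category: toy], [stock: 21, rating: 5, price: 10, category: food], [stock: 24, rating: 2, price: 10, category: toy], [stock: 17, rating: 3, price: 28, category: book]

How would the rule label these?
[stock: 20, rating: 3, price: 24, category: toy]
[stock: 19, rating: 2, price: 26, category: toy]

A rule that fits every label: stock ≤ 7 — true of each 'Positive' example, false of each 'Negative' one.
Negative: [stock: 20, rating: 3, price: 24, category: toy], since stock = 20. Negative: [stock: 19, rating: 2, price: 26, category: toy], since stock = 19.

Negative, Negative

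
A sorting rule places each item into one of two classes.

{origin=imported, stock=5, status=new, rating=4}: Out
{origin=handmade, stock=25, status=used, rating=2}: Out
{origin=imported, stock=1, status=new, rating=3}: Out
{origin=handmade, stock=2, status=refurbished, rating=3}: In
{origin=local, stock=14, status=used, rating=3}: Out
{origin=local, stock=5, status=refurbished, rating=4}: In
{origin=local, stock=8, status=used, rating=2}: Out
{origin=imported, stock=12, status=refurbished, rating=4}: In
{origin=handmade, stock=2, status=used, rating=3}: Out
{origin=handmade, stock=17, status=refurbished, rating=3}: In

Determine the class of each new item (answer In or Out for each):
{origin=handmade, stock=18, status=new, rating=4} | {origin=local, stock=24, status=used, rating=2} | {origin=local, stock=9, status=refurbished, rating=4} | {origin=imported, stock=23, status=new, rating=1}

'In' ⟺ status is refurbished.
{origin=handmade, stock=18, status=new, rating=4} — status is new, hence Out. {origin=local, stock=24, status=used, rating=2} — status is used, hence Out. {origin=local, stock=9, status=refurbished, rating=4} — status is refurbished, hence In. {origin=imported, stock=23, status=new, rating=1} — status is new, hence Out.

Out, Out, In, Out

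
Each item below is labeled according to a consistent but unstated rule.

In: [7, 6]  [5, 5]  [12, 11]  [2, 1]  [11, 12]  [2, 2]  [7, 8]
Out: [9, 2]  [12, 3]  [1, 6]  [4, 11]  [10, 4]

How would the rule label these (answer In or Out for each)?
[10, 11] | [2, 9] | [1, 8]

Every 'In' example satisfies: |first − second| ≤ 1. None of the 'Out' examples do.

In, Out, Out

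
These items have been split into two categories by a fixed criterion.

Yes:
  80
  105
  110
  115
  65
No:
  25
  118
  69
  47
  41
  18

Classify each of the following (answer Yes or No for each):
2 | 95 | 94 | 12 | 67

All 'Yes' examples share one property — multiple of 5 AND at least 41 — and every 'No' example lacks it.

No, Yes, No, No, No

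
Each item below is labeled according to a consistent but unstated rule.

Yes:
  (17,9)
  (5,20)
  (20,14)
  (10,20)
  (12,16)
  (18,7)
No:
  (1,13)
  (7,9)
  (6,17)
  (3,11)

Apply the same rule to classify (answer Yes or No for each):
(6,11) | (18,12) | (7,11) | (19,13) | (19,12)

No, Yes, No, Yes, Yes

The rule appears to be: sum ≥ 25.
(6,11): 6+11 = 17, does not satisfy this → No.
(18,12): 18+12 = 30, satisfies this → Yes.
(7,11): 7+11 = 18, does not satisfy this → No.
(19,13): 19+13 = 32, satisfies this → Yes.
(19,12): 19+12 = 31, satisfies this → Yes.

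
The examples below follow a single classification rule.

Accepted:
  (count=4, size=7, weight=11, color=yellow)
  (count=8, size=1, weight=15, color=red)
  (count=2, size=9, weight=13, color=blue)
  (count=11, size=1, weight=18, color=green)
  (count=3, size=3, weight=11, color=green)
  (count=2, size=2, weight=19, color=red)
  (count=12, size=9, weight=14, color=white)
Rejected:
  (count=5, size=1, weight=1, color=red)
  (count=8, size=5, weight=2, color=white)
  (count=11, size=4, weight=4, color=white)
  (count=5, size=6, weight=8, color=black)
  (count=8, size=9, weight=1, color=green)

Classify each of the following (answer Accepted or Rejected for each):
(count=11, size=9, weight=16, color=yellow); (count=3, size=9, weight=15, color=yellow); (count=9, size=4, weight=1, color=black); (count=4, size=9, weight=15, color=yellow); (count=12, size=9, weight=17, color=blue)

Accepted, Accepted, Rejected, Accepted, Accepted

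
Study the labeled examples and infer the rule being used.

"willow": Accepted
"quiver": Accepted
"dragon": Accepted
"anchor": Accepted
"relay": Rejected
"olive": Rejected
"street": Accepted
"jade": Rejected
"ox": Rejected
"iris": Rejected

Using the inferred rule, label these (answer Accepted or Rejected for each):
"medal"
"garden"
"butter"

Rejected, Accepted, Accepted

The classifier is using: length 6.
"medal" — length 5, hence Rejected. "garden" — length 6, hence Accepted. "butter" — length 6, hence Accepted.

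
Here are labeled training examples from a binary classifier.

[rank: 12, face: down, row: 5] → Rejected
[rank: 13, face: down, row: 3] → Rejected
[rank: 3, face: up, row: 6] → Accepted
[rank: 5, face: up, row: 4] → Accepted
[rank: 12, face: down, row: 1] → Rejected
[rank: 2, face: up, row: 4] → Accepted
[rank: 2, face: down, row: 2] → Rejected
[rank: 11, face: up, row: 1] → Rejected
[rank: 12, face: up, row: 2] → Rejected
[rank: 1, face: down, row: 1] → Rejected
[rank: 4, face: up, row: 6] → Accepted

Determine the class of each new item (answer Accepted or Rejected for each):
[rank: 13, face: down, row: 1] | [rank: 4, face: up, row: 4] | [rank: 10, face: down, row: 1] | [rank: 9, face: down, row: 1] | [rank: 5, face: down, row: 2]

Rejected, Accepted, Rejected, Rejected, Rejected

The pattern is that an item is 'Accepted' exactly when: face is up AND row ≥ 3.
[rank: 13, face: down, row: 1] → face is down, row = 1 → Rejected. [rank: 4, face: up, row: 4] → face is up, row = 4 → Accepted. [rank: 10, face: down, row: 1] → face is down, row = 1 → Rejected. [rank: 9, face: down, row: 1] → face is down, row = 1 → Rejected. [rank: 5, face: down, row: 2] → face is down, row = 2 → Rejected.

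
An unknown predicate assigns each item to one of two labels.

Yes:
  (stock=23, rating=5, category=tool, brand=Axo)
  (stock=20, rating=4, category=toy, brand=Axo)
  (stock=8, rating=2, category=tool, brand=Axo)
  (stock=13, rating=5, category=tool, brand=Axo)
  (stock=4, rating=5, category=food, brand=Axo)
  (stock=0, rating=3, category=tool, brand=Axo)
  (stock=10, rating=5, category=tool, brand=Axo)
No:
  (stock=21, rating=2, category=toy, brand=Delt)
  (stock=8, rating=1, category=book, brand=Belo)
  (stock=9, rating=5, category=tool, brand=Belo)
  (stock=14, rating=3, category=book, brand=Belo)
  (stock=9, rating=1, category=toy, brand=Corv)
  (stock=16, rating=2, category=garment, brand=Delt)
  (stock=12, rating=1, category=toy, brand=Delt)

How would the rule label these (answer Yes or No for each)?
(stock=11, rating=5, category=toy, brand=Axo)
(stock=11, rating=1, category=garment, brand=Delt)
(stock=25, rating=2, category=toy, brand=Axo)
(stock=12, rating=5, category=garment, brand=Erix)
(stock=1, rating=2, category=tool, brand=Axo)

The rule appears to be: brand is Axo.
(stock=11, rating=5, category=toy, brand=Axo) → brand is Axo → Yes.
(stock=11, rating=1, category=garment, brand=Delt) → brand is Delt → No.
(stock=25, rating=2, category=toy, brand=Axo) → brand is Axo → Yes.
(stock=12, rating=5, category=garment, brand=Erix) → brand is Erix → No.
(stock=1, rating=2, category=tool, brand=Axo) → brand is Axo → Yes.

Yes, No, Yes, No, Yes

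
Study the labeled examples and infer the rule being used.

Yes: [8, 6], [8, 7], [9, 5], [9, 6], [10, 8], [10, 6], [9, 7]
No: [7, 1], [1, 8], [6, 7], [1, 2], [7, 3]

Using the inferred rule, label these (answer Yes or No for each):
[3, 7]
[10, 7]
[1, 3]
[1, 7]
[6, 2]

One predicate separates the groups cleanly: sum ≥ 14.
[3, 7] → 3+7 = 10 → No. [10, 7] → 10+7 = 17 → Yes. [1, 3] → 1+3 = 4 → No. [1, 7] → 1+7 = 8 → No. [6, 2] → 6+2 = 8 → No.

No, Yes, No, No, No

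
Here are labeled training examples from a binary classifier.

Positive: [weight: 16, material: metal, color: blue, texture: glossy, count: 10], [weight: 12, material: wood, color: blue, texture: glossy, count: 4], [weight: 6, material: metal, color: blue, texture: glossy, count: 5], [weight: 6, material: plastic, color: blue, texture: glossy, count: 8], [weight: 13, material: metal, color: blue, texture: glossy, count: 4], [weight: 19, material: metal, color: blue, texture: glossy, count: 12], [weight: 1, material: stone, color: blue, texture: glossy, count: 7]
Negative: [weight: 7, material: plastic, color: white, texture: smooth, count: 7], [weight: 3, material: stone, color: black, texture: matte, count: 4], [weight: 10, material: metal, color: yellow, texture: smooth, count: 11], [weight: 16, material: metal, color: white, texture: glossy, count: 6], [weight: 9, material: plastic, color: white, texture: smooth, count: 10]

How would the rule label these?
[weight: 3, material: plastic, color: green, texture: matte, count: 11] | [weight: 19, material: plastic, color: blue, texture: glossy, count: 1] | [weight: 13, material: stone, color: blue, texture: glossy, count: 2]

Negative, Positive, Positive

A rule that fits every label: color is blue — true of each 'Positive' example, false of each 'Negative' one.
[weight: 3, material: plastic, color: green, texture: matte, count: 11] → color is green → Negative. [weight: 19, material: plastic, color: blue, texture: glossy, count: 1] → color is blue → Positive. [weight: 13, material: stone, color: blue, texture: glossy, count: 2] → color is blue → Positive.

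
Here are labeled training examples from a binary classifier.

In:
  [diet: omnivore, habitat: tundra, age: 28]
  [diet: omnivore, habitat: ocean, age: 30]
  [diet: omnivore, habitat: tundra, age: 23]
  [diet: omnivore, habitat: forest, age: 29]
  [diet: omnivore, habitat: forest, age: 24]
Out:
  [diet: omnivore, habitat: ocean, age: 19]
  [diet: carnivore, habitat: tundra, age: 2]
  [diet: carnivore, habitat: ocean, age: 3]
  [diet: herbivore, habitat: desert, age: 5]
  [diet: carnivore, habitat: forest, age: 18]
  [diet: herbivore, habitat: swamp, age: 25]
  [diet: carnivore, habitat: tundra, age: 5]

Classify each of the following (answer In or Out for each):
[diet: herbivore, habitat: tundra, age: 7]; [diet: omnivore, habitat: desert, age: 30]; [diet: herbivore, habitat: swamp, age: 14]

Out, In, Out

The distinguishing property — diet is omnivore AND age ≥ 23 — holds for all the 'In' cases and none of the 'Out' cases.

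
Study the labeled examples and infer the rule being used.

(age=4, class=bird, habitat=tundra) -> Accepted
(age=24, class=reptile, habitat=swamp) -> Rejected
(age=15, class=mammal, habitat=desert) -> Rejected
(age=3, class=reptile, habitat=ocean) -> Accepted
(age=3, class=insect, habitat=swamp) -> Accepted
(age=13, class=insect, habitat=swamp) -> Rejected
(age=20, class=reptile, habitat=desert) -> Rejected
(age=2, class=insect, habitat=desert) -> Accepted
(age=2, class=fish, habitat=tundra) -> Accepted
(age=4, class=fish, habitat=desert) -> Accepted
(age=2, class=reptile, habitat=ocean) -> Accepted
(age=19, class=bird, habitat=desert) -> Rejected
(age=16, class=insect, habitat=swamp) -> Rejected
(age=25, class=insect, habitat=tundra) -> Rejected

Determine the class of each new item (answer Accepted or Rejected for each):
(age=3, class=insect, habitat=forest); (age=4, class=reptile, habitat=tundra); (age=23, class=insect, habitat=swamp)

A rule that fits every label: age ≤ 4 — true of each 'Accepted' example, false of each 'Rejected' one.
(age=3, class=insect, habitat=forest): age = 3 — qualifies, so Accepted.
(age=4, class=reptile, habitat=tundra): age = 4 — qualifies, so Accepted.
(age=23, class=insect, habitat=swamp): age = 23 — fails the rule, so Rejected.

Accepted, Accepted, Rejected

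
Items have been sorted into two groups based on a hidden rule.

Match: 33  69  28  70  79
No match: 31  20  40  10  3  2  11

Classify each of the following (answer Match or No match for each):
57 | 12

Every 'Match' example satisfies: digit sum ≥ 5. None of the 'No match' examples do.
Match: 57, since digit sum 5+7 = 12.
No match: 12, since digit sum 1+2 = 3.

Match, No match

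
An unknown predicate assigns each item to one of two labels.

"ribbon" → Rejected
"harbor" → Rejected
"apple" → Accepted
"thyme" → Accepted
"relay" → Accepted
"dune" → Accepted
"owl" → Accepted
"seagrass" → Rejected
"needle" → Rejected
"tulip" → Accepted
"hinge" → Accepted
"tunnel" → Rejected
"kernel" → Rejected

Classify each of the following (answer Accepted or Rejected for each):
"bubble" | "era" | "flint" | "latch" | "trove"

Rejected, Accepted, Accepted, Accepted, Accepted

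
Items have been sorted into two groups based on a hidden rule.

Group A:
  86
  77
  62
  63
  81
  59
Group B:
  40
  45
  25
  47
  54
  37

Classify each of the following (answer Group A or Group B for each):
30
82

Group B, Group A

All 'Group A' examples share one property — at least 59 — and every 'Group B' example lacks it.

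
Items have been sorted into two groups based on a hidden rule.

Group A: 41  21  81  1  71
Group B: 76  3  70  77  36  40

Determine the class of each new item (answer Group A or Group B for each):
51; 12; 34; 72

Group A, Group B, Group B, Group B

Rule: ends in digit 1. This holds for each 'Group A' example and fails for each 'Group B' one.
51: last digit 1 — has this property, so Group A. 12: last digit 2 — fails this test, so Group B. 34: last digit 4 — fails this test, so Group B. 72: last digit 2 — fails this test, so Group B.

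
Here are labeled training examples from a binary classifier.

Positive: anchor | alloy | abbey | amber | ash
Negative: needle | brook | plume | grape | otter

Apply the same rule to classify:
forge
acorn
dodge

The simplest hypothesis consistent with all the labels is: starts with 'a'.

Negative, Positive, Negative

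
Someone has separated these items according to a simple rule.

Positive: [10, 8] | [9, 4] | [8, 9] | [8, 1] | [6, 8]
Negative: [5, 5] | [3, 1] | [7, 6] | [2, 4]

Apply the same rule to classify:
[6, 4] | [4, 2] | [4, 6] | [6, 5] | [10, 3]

Negative, Negative, Negative, Negative, Positive

The common property of the 'Positive' items is: max ≥ 8. No 'Negative' item has it.
[6, 4]: max 6, lacks this property → Negative. [4, 2]: max 4, lacks this property → Negative. [4, 6]: max 6, lacks this property → Negative. [6, 5]: max 6, lacks this property → Negative. [10, 3]: max 10, meets the rule → Positive.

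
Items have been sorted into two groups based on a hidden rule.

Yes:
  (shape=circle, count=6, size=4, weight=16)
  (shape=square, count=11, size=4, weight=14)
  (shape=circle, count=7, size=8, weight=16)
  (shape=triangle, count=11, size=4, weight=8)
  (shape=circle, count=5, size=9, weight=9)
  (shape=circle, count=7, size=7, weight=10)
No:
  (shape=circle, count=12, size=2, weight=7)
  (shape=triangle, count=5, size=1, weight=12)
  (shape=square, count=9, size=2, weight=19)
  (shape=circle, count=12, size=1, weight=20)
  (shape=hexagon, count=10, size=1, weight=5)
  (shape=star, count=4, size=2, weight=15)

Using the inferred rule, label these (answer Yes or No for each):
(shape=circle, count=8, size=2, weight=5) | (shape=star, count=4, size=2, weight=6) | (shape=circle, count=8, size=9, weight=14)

No, No, Yes

'Yes' ⟺ size ≥ 4.
No: (shape=circle, count=8, size=2, weight=5), since size = 2.
No: (shape=star, count=4, size=2, weight=6), since size = 2.
Yes: (shape=circle, count=8, size=9, weight=14), since size = 9.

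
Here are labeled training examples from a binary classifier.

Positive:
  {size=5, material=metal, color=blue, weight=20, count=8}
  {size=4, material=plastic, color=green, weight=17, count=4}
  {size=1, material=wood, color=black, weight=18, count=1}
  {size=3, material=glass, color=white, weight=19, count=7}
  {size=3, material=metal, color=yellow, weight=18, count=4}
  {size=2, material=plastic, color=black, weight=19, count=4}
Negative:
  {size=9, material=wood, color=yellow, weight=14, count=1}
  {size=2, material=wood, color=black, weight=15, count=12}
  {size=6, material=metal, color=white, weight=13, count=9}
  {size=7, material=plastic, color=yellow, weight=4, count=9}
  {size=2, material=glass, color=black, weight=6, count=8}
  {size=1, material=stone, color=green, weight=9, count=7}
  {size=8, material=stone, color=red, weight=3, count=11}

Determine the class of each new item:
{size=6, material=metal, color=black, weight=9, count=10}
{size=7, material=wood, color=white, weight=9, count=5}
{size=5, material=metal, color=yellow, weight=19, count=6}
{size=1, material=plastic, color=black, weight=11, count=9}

Every 'Positive' example satisfies: weight ≥ 17. None of the 'Negative' examples do.

Negative, Negative, Positive, Negative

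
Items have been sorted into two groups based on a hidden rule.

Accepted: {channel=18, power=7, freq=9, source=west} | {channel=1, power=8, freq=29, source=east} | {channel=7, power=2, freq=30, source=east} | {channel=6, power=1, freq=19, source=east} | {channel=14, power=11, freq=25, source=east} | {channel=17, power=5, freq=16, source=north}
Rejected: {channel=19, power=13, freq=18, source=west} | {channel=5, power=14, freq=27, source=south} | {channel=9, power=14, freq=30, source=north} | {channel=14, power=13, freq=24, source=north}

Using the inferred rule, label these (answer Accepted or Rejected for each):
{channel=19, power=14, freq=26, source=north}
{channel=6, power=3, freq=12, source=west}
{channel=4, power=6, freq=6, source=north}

All 'Accepted' examples share one property — power ≤ 11 — and every 'Rejected' example lacks it.
{channel=19, power=14, freq=26, source=north} — power = 14, hence Rejected. {channel=6, power=3, freq=12, source=west} — power = 3, hence Accepted. {channel=4, power=6, freq=6, source=north} — power = 6, hence Accepted.

Rejected, Accepted, Accepted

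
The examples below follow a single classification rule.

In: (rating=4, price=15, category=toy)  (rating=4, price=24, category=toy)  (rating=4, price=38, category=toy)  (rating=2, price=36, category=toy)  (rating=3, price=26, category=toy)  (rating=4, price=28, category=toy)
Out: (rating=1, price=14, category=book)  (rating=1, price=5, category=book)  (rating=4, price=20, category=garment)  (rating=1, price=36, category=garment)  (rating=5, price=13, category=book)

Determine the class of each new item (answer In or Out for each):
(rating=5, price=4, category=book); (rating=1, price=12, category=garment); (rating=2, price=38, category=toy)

Out, Out, In

The distinguishing property — category is toy — holds for all the 'In' cases and none of the 'Out' cases.
(rating=5, price=4, category=book) — category is book, hence Out.
(rating=1, price=12, category=garment) — category is garment, hence Out.
(rating=2, price=38, category=toy) — category is toy, hence In.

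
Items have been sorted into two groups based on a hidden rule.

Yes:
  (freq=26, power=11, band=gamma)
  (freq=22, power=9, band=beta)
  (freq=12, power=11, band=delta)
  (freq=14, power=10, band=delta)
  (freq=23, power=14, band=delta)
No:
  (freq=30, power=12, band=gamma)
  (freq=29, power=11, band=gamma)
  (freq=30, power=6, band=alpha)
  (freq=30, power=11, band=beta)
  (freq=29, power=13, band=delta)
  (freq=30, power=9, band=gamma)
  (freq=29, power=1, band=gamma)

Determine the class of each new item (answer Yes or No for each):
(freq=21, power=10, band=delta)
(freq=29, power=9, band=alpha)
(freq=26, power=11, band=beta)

The simplest hypothesis consistent with all the labels is: freq ≤ 26.
(freq=21, power=10, band=delta) → freq = 21 → Yes. (freq=29, power=9, band=alpha) → freq = 29 → No. (freq=26, power=11, band=beta) → freq = 26 → Yes.

Yes, No, Yes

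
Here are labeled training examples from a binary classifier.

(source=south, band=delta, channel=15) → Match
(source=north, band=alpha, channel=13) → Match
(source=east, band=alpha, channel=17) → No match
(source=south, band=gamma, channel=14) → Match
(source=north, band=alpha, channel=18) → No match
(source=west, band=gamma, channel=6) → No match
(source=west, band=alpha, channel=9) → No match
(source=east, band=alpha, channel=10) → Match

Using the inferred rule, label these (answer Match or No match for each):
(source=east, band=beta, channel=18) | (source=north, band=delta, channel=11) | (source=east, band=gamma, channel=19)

No match, Match, No match

The pattern is that an item is 'Match' exactly when: channel ≥ 10 AND channel ≤ 15.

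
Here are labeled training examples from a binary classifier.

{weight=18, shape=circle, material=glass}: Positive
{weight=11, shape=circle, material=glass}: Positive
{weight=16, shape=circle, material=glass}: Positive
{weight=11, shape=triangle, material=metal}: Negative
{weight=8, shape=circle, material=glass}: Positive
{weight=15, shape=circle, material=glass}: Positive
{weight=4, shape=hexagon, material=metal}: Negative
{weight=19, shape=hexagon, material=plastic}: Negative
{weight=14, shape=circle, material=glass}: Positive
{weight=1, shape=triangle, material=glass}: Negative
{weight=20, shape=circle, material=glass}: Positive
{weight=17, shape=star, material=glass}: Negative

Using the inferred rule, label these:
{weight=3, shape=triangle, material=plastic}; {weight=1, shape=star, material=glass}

Negative, Negative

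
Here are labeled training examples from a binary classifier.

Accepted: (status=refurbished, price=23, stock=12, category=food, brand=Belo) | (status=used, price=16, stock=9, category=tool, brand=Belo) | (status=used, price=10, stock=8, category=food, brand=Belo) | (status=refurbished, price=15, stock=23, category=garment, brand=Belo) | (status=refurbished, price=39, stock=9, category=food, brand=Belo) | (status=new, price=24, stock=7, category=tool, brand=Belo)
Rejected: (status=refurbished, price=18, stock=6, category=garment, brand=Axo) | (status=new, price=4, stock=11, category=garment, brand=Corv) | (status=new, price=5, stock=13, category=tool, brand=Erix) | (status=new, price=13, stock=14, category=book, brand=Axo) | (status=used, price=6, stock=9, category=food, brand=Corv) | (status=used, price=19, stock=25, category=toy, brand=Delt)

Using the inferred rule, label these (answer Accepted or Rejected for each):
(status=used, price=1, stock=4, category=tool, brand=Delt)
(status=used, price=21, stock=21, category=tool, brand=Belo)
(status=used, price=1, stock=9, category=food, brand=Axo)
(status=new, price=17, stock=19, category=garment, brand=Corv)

Rejected, Accepted, Rejected, Rejected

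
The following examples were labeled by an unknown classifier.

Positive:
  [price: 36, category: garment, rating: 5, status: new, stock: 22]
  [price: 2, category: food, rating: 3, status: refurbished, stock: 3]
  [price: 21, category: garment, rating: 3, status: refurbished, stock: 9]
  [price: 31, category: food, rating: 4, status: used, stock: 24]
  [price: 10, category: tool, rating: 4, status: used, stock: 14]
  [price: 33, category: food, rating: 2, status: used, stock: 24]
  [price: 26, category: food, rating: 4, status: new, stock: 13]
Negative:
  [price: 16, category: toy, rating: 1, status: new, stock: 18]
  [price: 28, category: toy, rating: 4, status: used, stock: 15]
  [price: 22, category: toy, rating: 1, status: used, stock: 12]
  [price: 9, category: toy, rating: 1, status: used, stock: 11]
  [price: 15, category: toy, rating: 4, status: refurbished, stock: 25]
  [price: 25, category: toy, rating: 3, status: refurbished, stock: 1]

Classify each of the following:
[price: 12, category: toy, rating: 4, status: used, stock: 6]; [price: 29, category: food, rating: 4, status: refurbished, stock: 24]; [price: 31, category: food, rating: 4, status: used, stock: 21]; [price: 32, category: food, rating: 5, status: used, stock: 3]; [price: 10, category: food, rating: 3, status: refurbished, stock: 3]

Negative, Positive, Positive, Positive, Positive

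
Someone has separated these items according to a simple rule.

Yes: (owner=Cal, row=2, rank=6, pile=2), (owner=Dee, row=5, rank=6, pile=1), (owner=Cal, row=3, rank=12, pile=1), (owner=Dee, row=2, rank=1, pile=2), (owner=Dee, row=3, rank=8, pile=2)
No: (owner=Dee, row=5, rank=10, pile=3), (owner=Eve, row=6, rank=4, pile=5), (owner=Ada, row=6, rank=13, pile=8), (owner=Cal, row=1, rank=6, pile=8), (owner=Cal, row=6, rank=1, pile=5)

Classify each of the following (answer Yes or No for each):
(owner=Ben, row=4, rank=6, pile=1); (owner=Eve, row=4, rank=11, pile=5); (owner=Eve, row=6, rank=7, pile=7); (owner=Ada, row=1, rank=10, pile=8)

Yes, No, No, No

All 'Yes' examples share one property — pile ≤ 2 — and every 'No' example lacks it.
Yes: (owner=Ben, row=4, rank=6, pile=1), since pile = 1.
No: (owner=Eve, row=4, rank=11, pile=5), since pile = 5.
No: (owner=Eve, row=6, rank=7, pile=7), since pile = 7.
No: (owner=Ada, row=1, rank=10, pile=8), since pile = 8.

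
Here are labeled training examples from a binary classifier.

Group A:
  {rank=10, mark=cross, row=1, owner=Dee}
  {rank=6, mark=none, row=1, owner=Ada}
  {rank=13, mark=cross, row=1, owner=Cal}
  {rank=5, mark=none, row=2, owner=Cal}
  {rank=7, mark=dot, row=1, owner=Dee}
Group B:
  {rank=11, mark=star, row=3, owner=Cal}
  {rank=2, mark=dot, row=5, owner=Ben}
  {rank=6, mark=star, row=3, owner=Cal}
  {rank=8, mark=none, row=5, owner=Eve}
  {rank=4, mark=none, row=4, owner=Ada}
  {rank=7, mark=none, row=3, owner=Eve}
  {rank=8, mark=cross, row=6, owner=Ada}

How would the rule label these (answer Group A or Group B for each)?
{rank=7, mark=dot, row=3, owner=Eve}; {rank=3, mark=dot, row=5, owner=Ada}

The distinguishing property — row ≤ 2 — holds for all the 'Group A' cases and none of the 'Group B' cases.
{rank=7, mark=dot, row=3, owner=Eve}: row = 3 — does not fit, so Group B.
{rank=3, mark=dot, row=5, owner=Ada}: row = 5 — does not fit, so Group B.

Group B, Group B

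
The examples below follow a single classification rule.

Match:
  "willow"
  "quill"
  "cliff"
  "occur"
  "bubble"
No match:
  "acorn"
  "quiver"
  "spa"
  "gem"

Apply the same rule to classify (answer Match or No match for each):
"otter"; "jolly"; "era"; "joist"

Match, Match, No match, No match

The distinguishing property — has a double letter — holds for all the 'Match' cases and none of the 'No match' cases.
"otter": Match ('tt' doubled). "jolly": Match ('ll' doubled). "era": No match (no doubled letter). "joist": No match (no doubled letter).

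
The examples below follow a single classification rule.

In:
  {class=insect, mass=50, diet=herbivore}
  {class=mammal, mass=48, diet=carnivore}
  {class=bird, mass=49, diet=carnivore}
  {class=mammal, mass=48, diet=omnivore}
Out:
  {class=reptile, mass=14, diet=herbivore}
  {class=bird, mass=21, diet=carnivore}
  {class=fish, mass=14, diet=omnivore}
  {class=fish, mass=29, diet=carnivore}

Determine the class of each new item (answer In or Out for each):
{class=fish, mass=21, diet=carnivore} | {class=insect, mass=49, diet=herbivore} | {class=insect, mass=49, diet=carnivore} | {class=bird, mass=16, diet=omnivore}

Out, In, In, Out

The distinguishing property — mass ≥ 48 — holds for all the 'In' cases and none of the 'Out' cases.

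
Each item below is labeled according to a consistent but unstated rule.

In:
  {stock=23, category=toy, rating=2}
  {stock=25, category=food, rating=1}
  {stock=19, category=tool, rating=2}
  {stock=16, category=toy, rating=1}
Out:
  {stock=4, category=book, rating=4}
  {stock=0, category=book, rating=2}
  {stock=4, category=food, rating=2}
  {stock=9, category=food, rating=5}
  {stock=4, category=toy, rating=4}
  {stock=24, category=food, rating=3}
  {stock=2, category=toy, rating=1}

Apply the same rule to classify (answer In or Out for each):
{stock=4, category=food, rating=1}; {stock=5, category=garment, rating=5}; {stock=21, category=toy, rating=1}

The pattern is that an item is 'In' exactly when: stock ≥ 9 AND rating ≤ 2.
{stock=4, category=food, rating=1} → stock = 4, rating = 1 → Out.
{stock=5, category=garment, rating=5} → stock = 5, rating = 5 → Out.
{stock=21, category=toy, rating=1} → stock = 21, rating = 1 → In.

Out, Out, In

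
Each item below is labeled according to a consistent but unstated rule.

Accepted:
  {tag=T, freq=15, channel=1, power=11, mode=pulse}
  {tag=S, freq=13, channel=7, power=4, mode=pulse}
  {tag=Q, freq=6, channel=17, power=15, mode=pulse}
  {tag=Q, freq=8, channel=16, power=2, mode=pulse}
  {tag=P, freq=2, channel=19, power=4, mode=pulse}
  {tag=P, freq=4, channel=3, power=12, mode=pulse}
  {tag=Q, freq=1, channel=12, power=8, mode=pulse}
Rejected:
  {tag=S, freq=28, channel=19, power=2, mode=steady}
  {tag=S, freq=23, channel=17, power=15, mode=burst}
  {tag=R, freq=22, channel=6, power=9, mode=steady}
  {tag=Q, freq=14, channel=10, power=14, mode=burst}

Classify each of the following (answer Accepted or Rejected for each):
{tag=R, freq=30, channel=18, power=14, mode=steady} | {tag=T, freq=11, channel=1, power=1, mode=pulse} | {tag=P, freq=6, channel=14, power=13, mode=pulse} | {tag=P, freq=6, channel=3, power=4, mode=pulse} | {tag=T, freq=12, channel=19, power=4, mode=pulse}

Every 'Accepted' example satisfies: mode is pulse. None of the 'Rejected' examples do.
{tag=R, freq=30, channel=18, power=14, mode=steady}: Rejected (mode is steady). {tag=T, freq=11, channel=1, power=1, mode=pulse}: Accepted (mode is pulse). {tag=P, freq=6, channel=14, power=13, mode=pulse}: Accepted (mode is pulse). {tag=P, freq=6, channel=3, power=4, mode=pulse}: Accepted (mode is pulse). {tag=T, freq=12, channel=19, power=4, mode=pulse}: Accepted (mode is pulse).

Rejected, Accepted, Accepted, Accepted, Accepted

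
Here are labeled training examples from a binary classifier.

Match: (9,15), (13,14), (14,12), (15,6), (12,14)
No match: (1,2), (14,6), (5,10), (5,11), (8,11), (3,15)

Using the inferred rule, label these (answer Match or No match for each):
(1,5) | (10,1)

Every 'Match' example satisfies: sum ≥ 21. None of the 'No match' examples do.
(1,5): 1+5 = 6, doesn't qualify → No match.
(10,1): 10+1 = 11, doesn't qualify → No match.

No match, No match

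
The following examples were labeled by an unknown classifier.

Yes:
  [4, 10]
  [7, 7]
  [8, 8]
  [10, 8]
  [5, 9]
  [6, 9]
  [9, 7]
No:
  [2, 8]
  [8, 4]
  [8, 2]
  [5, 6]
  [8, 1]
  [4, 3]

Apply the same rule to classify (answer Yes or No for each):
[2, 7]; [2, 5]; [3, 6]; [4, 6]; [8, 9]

No, No, No, No, Yes

One predicate separates the groups cleanly: sum ≥ 14.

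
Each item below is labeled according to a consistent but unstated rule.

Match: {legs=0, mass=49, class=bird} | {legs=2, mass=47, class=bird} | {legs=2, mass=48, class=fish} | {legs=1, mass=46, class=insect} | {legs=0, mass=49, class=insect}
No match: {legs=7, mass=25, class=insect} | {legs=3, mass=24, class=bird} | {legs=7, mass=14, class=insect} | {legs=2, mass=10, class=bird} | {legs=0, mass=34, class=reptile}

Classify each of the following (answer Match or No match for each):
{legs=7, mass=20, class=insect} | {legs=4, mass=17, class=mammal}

No match, No match

Every 'Match' example satisfies: mass ≥ 46. None of the 'No match' examples do.
{legs=7, mass=20, class=insect}: mass = 20 — fails this test, so No match.
{legs=4, mass=17, class=mammal}: mass = 17 — fails this test, so No match.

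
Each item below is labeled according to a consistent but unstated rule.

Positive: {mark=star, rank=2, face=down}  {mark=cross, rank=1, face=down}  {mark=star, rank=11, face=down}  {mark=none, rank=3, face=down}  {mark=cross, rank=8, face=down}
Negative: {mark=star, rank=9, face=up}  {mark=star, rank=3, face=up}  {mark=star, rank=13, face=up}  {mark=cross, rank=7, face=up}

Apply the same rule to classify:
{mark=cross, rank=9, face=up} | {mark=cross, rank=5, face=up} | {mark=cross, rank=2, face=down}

A rule that fits every label: face is down — true of each 'Positive' example, false of each 'Negative' one.
{mark=cross, rank=9, face=up} → face is up → Negative.
{mark=cross, rank=5, face=up} → face is up → Negative.
{mark=cross, rank=2, face=down} → face is down → Positive.

Negative, Negative, Positive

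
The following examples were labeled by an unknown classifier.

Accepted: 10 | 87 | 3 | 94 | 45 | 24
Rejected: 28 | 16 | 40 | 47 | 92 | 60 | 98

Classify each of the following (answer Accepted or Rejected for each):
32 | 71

Rejected, Rejected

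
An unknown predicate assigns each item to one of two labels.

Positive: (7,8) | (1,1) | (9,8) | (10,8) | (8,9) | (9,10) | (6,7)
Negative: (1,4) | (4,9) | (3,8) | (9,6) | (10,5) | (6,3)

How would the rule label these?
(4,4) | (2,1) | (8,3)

Positive, Positive, Negative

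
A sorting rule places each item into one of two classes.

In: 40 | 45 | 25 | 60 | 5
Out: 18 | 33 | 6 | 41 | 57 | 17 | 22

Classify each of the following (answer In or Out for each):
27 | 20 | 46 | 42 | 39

Out, In, Out, Out, Out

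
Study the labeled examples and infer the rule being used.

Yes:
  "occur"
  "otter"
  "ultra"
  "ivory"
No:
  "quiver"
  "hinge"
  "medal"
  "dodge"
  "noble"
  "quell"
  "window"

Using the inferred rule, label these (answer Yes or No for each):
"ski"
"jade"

The distinguishing property — starts with a vowel — holds for all the 'Yes' cases and none of the 'No' cases.
"ski" — starts with 's', hence No.
"jade" — starts with 'j', hence No.

No, No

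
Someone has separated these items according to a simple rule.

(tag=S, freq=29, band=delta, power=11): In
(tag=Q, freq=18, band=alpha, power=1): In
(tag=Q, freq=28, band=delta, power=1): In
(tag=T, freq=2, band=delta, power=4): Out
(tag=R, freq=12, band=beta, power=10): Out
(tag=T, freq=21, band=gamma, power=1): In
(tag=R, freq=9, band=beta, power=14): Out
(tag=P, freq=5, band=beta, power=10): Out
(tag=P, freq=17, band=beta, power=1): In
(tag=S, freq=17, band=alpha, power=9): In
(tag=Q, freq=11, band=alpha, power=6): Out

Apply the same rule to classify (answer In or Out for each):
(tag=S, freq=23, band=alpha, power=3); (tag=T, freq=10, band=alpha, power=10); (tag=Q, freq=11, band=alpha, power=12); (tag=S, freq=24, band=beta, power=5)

In, Out, Out, In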